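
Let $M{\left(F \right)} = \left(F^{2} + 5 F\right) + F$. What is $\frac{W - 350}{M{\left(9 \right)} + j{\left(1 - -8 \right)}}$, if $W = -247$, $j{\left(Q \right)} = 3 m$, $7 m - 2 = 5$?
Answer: $- \frac{199}{46} \approx -4.3261$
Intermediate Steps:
$m = 1$ ($m = \frac{2}{7} + \frac{1}{7} \cdot 5 = \frac{2}{7} + \frac{5}{7} = 1$)
$j{\left(Q \right)} = 3$ ($j{\left(Q \right)} = 3 \cdot 1 = 3$)
$M{\left(F \right)} = F^{2} + 6 F$
$\frac{W - 350}{M{\left(9 \right)} + j{\left(1 - -8 \right)}} = \frac{-247 - 350}{9 \left(6 + 9\right) + 3} = - \frac{597}{9 \cdot 15 + 3} = - \frac{597}{135 + 3} = - \frac{597}{138} = \left(-597\right) \frac{1}{138} = - \frac{199}{46}$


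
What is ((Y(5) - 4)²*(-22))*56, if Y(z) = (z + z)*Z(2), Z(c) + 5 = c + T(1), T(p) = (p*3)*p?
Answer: -19712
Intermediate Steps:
T(p) = 3*p² (T(p) = (3*p)*p = 3*p²)
Z(c) = -2 + c (Z(c) = -5 + (c + 3*1²) = -5 + (c + 3*1) = -5 + (c + 3) = -5 + (3 + c) = -2 + c)
Y(z) = 0 (Y(z) = (z + z)*(-2 + 2) = (2*z)*0 = 0)
((Y(5) - 4)²*(-22))*56 = ((0 - 4)²*(-22))*56 = ((-4)²*(-22))*56 = (16*(-22))*56 = -352*56 = -19712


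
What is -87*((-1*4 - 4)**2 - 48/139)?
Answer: -769776/139 ≈ -5538.0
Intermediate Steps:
-87*((-1*4 - 4)**2 - 48/139) = -87*((-4 - 4)**2 - 48*1/139) = -87*((-8)**2 - 48/139) = -87*(64 - 48/139) = -87*8848/139 = -769776/139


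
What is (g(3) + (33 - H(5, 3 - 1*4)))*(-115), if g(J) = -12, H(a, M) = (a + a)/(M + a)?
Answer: -4255/2 ≈ -2127.5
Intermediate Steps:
H(a, M) = 2*a/(M + a) (H(a, M) = (2*a)/(M + a) = 2*a/(M + a))
(g(3) + (33 - H(5, 3 - 1*4)))*(-115) = (-12 + (33 - 2*5/((3 - 1*4) + 5)))*(-115) = (-12 + (33 - 2*5/((3 - 4) + 5)))*(-115) = (-12 + (33 - 2*5/(-1 + 5)))*(-115) = (-12 + (33 - 2*5/4))*(-115) = (-12 + (33 - 1*5/2))*(-115) = (-12 + (33 - 5/2))*(-115) = (-12 + 61/2)*(-115) = (37/2)*(-115) = -4255/2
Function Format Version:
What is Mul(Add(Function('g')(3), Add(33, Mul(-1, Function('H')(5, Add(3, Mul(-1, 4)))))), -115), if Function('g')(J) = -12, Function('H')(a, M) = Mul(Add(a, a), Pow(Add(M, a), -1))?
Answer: Rational(-4255, 2) ≈ -2127.5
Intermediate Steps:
Function('H')(a, M) = Mul(2, a, Pow(Add(M, a), -1)) (Function('H')(a, M) = Mul(Mul(2, a), Pow(Add(M, a), -1)) = Mul(2, a, Pow(Add(M, a), -1)))
Mul(Add(Function('g')(3), Add(33, Mul(-1, Function('H')(5, Add(3, Mul(-1, 4)))))), -115) = Mul(Add(-12, Add(33, Mul(-1, Mul(2, 5, Pow(Add(Add(3, Mul(-1, 4)), 5), -1))))), -115) = Mul(Add(-12, Add(33, Mul(-1, Mul(2, 5, Pow(Add(Add(3, -4), 5), -1))))), -115) = Mul(Add(-12, Add(33, Mul(-1, Mul(2, 5, Pow(Add(-1, 5), -1))))), -115) = Mul(Add(-12, Add(33, Mul(-1, Mul(2, 5, Pow(4, -1))))), -115) = Mul(Add(-12, Add(33, Mul(-1, Mul(2, 5, Rational(1, 4))))), -115) = Mul(Add(-12, Add(33, Mul(-1, Rational(5, 2)))), -115) = Mul(Add(-12, Add(33, Rational(-5, 2))), -115) = Mul(Add(-12, Rational(61, 2)), -115) = Mul(Rational(37, 2), -115) = Rational(-4255, 2)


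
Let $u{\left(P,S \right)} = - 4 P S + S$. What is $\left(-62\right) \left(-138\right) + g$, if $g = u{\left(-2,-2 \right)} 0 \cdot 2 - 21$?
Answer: $8535$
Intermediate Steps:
$u{\left(P,S \right)} = S - 4 P S$ ($u{\left(P,S \right)} = - 4 P S + S = S - 4 P S$)
$g = -21$ ($g = - 2 \left(1 - -8\right) 0 \cdot 2 - 21 = - 2 \left(1 + 8\right) 0 \cdot 2 - 21 = \left(-2\right) 9 \cdot 0 \cdot 2 - 21 = \left(-18\right) 0 \cdot 2 - 21 = 0 \cdot 2 - 21 = 0 - 21 = -21$)
$\left(-62\right) \left(-138\right) + g = \left(-62\right) \left(-138\right) - 21 = 8556 - 21 = 8535$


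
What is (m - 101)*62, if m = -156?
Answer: -15934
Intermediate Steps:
(m - 101)*62 = (-156 - 101)*62 = -257*62 = -15934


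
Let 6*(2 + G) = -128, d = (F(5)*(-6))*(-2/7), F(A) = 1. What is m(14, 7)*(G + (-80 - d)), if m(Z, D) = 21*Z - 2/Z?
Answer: -4537742/147 ≈ -30869.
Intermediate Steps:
m(Z, D) = -2/Z + 21*Z
d = 12/7 (d = (1*(-6))*(-2/7) = -(-12)/7 = -6*(-2/7) = 12/7 ≈ 1.7143)
G = -70/3 (G = -2 + (1/6)*(-128) = -2 - 64/3 = -70/3 ≈ -23.333)
m(14, 7)*(G + (-80 - d)) = (-2/14 + 21*14)*(-70/3 + (-80 - 1*12/7)) = (-2*1/14 + 294)*(-70/3 + (-80 - 12/7)) = (-1/7 + 294)*(-70/3 - 572/7) = (2057/7)*(-2206/21) = -4537742/147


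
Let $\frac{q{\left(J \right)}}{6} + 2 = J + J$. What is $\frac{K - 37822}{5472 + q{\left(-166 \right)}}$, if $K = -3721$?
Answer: $- \frac{41543}{3468} \approx -11.979$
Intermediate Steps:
$q{\left(J \right)} = -12 + 12 J$ ($q{\left(J \right)} = -12 + 6 \left(J + J\right) = -12 + 6 \cdot 2 J = -12 + 12 J$)
$\frac{K - 37822}{5472 + q{\left(-166 \right)}} = \frac{-3721 - 37822}{5472 + \left(-12 + 12 \left(-166\right)\right)} = - \frac{41543}{5472 - 2004} = - \frac{41543}{3468}$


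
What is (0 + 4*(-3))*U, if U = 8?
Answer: -96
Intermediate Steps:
(0 + 4*(-3))*U = (0 + 4*(-3))*8 = (0 - 12)*8 = -12*8 = -96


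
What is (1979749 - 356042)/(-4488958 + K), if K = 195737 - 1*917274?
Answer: -1623707/5210495 ≈ -0.31162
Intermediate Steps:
K = -721537 (K = 195737 - 917274 = -721537)
(1979749 - 356042)/(-4488958 + K) = (1979749 - 356042)/(-4488958 - 721537) = 1623707/(-5210495) = 1623707*(-1/5210495) = -1623707/5210495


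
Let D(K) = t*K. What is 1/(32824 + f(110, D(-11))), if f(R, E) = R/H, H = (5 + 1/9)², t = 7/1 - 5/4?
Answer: 1058/34732247 ≈ 3.0462e-5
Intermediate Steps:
t = 23/4 (t = 7*1 - 5*¼ = 7 - 5/4 = 23/4 ≈ 5.7500)
H = 2116/81 (H = (5 + 1*(⅑))² = (5 + ⅑)² = (46/9)² = 2116/81 ≈ 26.123)
D(K) = 23*K/4
f(R, E) = 81*R/2116 (f(R, E) = R/(2116/81) = R*(81/2116) = 81*R/2116)
1/(32824 + f(110, D(-11))) = 1/(32824 + (81/2116)*110) = 1/(32824 + 4455/1058) = 1/(34732247/1058) = 1058/34732247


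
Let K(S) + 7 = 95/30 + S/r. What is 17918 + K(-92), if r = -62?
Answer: 3332311/186 ≈ 17916.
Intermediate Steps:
K(S) = -23/6 - S/62 (K(S) = -7 + (95/30 + S/(-62)) = -7 + (95*(1/30) + S*(-1/62)) = -7 + (19/6 - S/62) = -23/6 - S/62)
17918 + K(-92) = 17918 + (-23/6 - 1/62*(-92)) = 17918 + (-23/6 + 46/31) = 17918 - 437/186 = 3332311/186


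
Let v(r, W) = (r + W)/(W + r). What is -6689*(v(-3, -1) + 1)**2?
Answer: -26756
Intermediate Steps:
v(r, W) = 1 (v(r, W) = (W + r)/(W + r) = 1)
-6689*(v(-3, -1) + 1)**2 = -6689*(1 + 1)**2 = -6689*2**2 = -6689*4 = -26756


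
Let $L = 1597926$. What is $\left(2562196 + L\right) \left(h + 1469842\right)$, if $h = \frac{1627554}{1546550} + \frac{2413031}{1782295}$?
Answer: $\frac{1685469837509605110218556}{275640833225} \approx 6.1147 \cdot 10^{12}$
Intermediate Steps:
$h = \frac{663265444948}{275640833225}$ ($h = 1627554 \cdot \frac{1}{1546550} + 2413031 \cdot \frac{1}{1782295} = \frac{813777}{773275} + \frac{2413031}{1782295} = \frac{663265444948}{275640833225} \approx 2.4063$)
$\left(2562196 + L\right) \left(h + 1469842\right) = \left(2562196 + 1597926\right) \left(\frac{663265444948}{275640833225} + 1469842\right) = 4160122 \cdot \frac{405149136854545398}{275640833225} = \frac{1685469837509605110218556}{275640833225}$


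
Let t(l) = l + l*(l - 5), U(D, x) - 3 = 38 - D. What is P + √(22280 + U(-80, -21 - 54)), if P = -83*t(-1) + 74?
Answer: -341 + 3*√2489 ≈ -191.33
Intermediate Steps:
U(D, x) = 41 - D (U(D, x) = 3 + (38 - D) = 41 - D)
t(l) = l + l*(-5 + l)
P = -341 (P = -(-83)*(-4 - 1) + 74 = -(-83)*(-5) + 74 = -83*5 + 74 = -415 + 74 = -341)
P + √(22280 + U(-80, -21 - 54)) = -341 + √(22280 + (41 - 1*(-80))) = -341 + √(22280 + (41 + 80)) = -341 + √(22280 + 121) = -341 + √22401 = -341 + 3*√2489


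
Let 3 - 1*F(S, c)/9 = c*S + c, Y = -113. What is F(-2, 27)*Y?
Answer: -30510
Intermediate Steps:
F(S, c) = 27 - 9*c - 9*S*c (F(S, c) = 27 - 9*(c*S + c) = 27 - 9*(S*c + c) = 27 - 9*(c + S*c) = 27 + (-9*c - 9*S*c) = 27 - 9*c - 9*S*c)
F(-2, 27)*Y = (27 - 9*27 - 9*(-2)*27)*(-113) = (27 - 243 + 486)*(-113) = 270*(-113) = -30510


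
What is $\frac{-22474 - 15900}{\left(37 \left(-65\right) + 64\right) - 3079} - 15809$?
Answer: $- \frac{42823203}{2710} \approx -15802.0$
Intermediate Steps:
$\frac{-22474 - 15900}{\left(37 \left(-65\right) + 64\right) - 3079} - 15809 = - \frac{38374}{\left(-2405 + 64\right) - 3079} - 15809 = - \frac{38374}{-2341 - 3079} - 15809 = - \frac{38374}{-5420} - 15809 = \left(-38374\right) \left(- \frac{1}{5420}\right) - 15809 = \frac{19187}{2710} - 15809 = - \frac{42823203}{2710}$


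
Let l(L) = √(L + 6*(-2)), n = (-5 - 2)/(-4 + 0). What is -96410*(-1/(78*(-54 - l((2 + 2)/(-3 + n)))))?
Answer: -2169225/95264 + 48205*I*√95/285792 ≈ -22.771 + 1.644*I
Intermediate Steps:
n = 7/4 (n = -7/(-4) = -7*(-¼) = 7/4 ≈ 1.7500)
l(L) = √(-12 + L) (l(L) = √(L - 12) = √(-12 + L))
-96410*(-1/(78*(-54 - l((2 + 2)/(-3 + n))))) = -96410*(-1/(78*(-54 - √(-12 + (2 + 2)/(-3 + 7/4))))) = -96410*(-1/(78*(-54 - √(-12 + 4/(-5/4))))) = -96410*(-1/(78*(-54 - √(-12 + 4*(-⅘))))) = -96410*(-1/(78*(-54 - √(-12 - 16/5)))) = -96410*(-1/(78*(-54 - √(-76/5)))) = -96410*(-1/(78*(-54 - 2*I*√95/5))) = -96410/(4212 + 156*I*√95/5)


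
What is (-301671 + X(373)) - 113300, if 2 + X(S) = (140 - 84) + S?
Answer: -414544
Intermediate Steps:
X(S) = 54 + S (X(S) = -2 + ((140 - 84) + S) = -2 + (56 + S) = 54 + S)
(-301671 + X(373)) - 113300 = (-301671 + (54 + 373)) - 113300 = (-301671 + 427) - 113300 = -301244 - 113300 = -414544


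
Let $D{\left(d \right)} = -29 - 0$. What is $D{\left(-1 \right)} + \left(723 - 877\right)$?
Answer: $-183$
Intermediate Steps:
$D{\left(d \right)} = -29$ ($D{\left(d \right)} = -29 + 0 = -29$)
$D{\left(-1 \right)} + \left(723 - 877\right) = -29 + \left(723 - 877\right) = -29 - 154 = -183$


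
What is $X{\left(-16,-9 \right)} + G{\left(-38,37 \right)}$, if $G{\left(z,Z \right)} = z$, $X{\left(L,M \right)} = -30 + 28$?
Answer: $-40$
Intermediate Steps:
$X{\left(L,M \right)} = -2$
$X{\left(-16,-9 \right)} + G{\left(-38,37 \right)} = -2 - 38 = -40$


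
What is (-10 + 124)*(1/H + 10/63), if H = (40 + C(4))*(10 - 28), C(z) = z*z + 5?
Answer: 23047/1281 ≈ 17.991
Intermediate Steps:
C(z) = 5 + z² (C(z) = z² + 5 = 5 + z²)
H = -1098 (H = (40 + (5 + 4²))*(10 - 28) = (40 + (5 + 16))*(-18) = (40 + 21)*(-18) = 61*(-18) = -1098)
(-10 + 124)*(1/H + 10/63) = (-10 + 124)*(1/(-1098) + 10/63) = 114*(1*(-1/1098) + 10*(1/63)) = 114*(-1/1098 + 10/63) = 114*(1213/7686) = 23047/1281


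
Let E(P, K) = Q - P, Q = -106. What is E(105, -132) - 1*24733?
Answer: -24944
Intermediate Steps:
E(P, K) = -106 - P
E(105, -132) - 1*24733 = (-106 - 1*105) - 1*24733 = (-106 - 105) - 24733 = -211 - 24733 = -24944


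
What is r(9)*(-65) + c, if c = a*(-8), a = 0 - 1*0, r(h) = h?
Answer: -585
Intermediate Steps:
a = 0 (a = 0 + 0 = 0)
c = 0 (c = 0*(-8) = 0)
r(9)*(-65) + c = 9*(-65) + 0 = -585 + 0 = -585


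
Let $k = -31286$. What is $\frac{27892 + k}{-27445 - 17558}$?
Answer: $\frac{3394}{45003} \approx 0.075417$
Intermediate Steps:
$\frac{27892 + k}{-27445 - 17558} = \frac{27892 - 31286}{-27445 - 17558} = - \frac{3394}{-45003} = \left(-3394\right) \left(- \frac{1}{45003}\right) = \frac{3394}{45003}$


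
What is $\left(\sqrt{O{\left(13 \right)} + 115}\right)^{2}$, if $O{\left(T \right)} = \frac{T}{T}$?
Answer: $116$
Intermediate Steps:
$O{\left(T \right)} = 1$
$\left(\sqrt{O{\left(13 \right)} + 115}\right)^{2} = \left(\sqrt{1 + 115}\right)^{2} = \left(\sqrt{116}\right)^{2} = \left(2 \sqrt{29}\right)^{2} = 116$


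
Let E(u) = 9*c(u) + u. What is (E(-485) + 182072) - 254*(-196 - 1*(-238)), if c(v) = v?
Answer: 166554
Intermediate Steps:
E(u) = 10*u (E(u) = 9*u + u = 10*u)
(E(-485) + 182072) - 254*(-196 - 1*(-238)) = (10*(-485) + 182072) - 254*(-196 - 1*(-238)) = (-4850 + 182072) - 254*(-196 + 238) = 177222 - 254*42 = 177222 - 10668 = 166554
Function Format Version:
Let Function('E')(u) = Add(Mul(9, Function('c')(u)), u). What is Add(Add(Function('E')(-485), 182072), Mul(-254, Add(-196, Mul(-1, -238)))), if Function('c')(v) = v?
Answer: 166554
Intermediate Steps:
Function('E')(u) = Mul(10, u) (Function('E')(u) = Add(Mul(9, u), u) = Mul(10, u))
Add(Add(Function('E')(-485), 182072), Mul(-254, Add(-196, Mul(-1, -238)))) = Add(Add(Mul(10, -485), 182072), Mul(-254, Add(-196, Mul(-1, -238)))) = Add(Add(-4850, 182072), Mul(-254, Add(-196, 238))) = Add(177222, Mul(-254, 42)) = Add(177222, -10668) = 166554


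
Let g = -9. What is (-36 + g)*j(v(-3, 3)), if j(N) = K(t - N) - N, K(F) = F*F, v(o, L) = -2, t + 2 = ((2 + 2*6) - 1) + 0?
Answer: -7695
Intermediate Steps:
t = 11 (t = -2 + (((2 + 2*6) - 1) + 0) = -2 + (((2 + 12) - 1) + 0) = -2 + ((14 - 1) + 0) = -2 + (13 + 0) = -2 + 13 = 11)
K(F) = F²
j(N) = (11 - N)² - N
(-36 + g)*j(v(-3, 3)) = (-36 - 9)*((-11 - 2)² - 1*(-2)) = -45*((-13)² + 2) = -45*(169 + 2) = -45*171 = -7695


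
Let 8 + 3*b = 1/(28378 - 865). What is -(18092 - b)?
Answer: -1493515691/82539 ≈ -18095.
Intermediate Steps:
b = -220103/82539 (b = -8/3 + 1/(3*(28378 - 865)) = -8/3 + (1/3)/27513 = -8/3 + (1/3)*(1/27513) = -8/3 + 1/82539 = -220103/82539 ≈ -2.6667)
-(18092 - b) = -(18092 - 1*(-220103/82539)) = -(18092 + 220103/82539) = -1*1493515691/82539 = -1493515691/82539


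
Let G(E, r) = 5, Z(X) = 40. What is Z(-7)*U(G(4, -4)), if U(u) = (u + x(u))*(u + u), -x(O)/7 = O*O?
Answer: -68000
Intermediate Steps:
x(O) = -7*O**2 (x(O) = -7*O*O = -7*O**2)
U(u) = 2*u*(u - 7*u**2) (U(u) = (u - 7*u**2)*(u + u) = (u - 7*u**2)*(2*u) = 2*u*(u - 7*u**2))
Z(-7)*U(G(4, -4)) = 40*(5**2*(2 - 14*5)) = 40*(25*(2 - 70)) = 40*(25*(-68)) = 40*(-1700) = -68000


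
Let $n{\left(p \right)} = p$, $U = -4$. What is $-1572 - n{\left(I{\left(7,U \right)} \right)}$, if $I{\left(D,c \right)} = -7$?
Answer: $-1565$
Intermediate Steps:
$-1572 - n{\left(I{\left(7,U \right)} \right)} = -1572 - -7 = -1572 + 7 = -1565$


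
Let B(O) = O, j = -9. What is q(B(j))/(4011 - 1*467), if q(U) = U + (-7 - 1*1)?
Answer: -17/3544 ≈ -0.0047968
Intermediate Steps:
q(U) = -8 + U (q(U) = U + (-7 - 1) = U - 8 = -8 + U)
q(B(j))/(4011 - 1*467) = (-8 - 9)/(4011 - 1*467) = -17/(4011 - 467) = -17/3544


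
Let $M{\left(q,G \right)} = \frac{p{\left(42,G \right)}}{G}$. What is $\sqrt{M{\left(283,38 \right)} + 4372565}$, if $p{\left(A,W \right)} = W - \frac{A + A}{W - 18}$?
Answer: $\frac{\sqrt{157849628610}}{190} \approx 2091.1$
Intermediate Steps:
$p{\left(A,W \right)} = W - \frac{2 A}{-18 + W}$
$M{\left(q,G \right)} = \frac{-84 + G^{2} - 18 G}{G \left(-18 + G\right)}$ ($M{\left(q,G \right)} = \frac{\frac{1}{-18 + G} \left(G^{2} - 18 G - 84\right)}{G} = \frac{\frac{1}{-18 + G} \left(-84 + G^{2} - 18 G\right)}{G} = \frac{-84 + G^{2} - 18 G}{G \left(-18 + G\right)}$)
$\sqrt{M{\left(283,38 \right)} + 4372565} = \sqrt{\frac{-84 + 38^{2} - 684}{38 \left(-18 + 38\right)} + 4372565} = \sqrt{\frac{-84 + 1444 - 684}{38 \cdot 20} + 4372565} = \sqrt{\frac{1}{38} \cdot \frac{1}{20} \cdot 676 + 4372565} = \sqrt{\frac{169}{190} + 4372565} = \sqrt{\frac{830787519}{190}} = \frac{\sqrt{157849628610}}{190}$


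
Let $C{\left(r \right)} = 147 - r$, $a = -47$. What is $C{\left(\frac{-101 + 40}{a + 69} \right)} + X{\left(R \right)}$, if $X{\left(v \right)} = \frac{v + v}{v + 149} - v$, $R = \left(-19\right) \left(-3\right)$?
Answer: $\frac{211477}{2266} \approx 93.326$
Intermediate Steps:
$R = 57$
$X{\left(v \right)} = - v + \frac{2 v}{149 + v}$ ($X{\left(v \right)} = \frac{2 v}{149 + v} - v = - v + \frac{2 v}{149 + v}$)
$C{\left(\frac{-101 + 40}{a + 69} \right)} + X{\left(R \right)} = \left(147 - \frac{-101 + 40}{-47 + 69}\right) - \frac{57 \left(147 + 57\right)}{149 + 57} = \left(147 - - \frac{61}{22}\right) - 57 \cdot \frac{1}{206} \cdot 204 = \left(147 - \left(-61\right) \frac{1}{22}\right) - 57 \cdot \frac{1}{206} \cdot 204 = \left(147 - - \frac{61}{22}\right) - \frac{5814}{103} = \left(147 + \frac{61}{22}\right) - \frac{5814}{103} = \frac{3295}{22} - \frac{5814}{103} = \frac{211477}{2266}$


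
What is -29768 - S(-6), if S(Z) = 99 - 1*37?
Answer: -29830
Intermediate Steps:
S(Z) = 62 (S(Z) = 99 - 37 = 62)
-29768 - S(-6) = -29768 - 1*62 = -29768 - 62 = -29830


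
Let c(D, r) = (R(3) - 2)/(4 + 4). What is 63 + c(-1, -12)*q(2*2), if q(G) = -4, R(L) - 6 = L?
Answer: 119/2 ≈ 59.500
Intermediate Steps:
R(L) = 6 + L
c(D, r) = 7/8 (c(D, r) = ((6 + 3) - 2)/(4 + 4) = (9 - 2)/8 = 7*(⅛) = 7/8)
63 + c(-1, -12)*q(2*2) = 63 + (7/8)*(-4) = 63 - 7/2 = 119/2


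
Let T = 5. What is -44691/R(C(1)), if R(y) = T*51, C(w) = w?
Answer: -14897/85 ≈ -175.26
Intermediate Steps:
R(y) = 255 (R(y) = 5*51 = 255)
-44691/R(C(1)) = -44691/255 = -44691*1/255 = -14897/85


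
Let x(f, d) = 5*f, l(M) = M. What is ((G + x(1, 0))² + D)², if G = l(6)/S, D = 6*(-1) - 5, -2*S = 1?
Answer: 1444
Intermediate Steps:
S = -½ (S = -½*1 = -½ ≈ -0.50000)
D = -11 (D = -6 - 5 = -11)
G = -12 (G = 6/(-½) = 6*(-2) = -12)
((G + x(1, 0))² + D)² = ((-12 + 5*1)² - 11)² = ((-12 + 5)² - 11)² = ((-7)² - 11)² = (49 - 11)² = 38² = 1444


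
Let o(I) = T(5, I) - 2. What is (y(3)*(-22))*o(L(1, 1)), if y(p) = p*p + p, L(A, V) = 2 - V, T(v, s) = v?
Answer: -792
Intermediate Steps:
y(p) = p + p**2 (y(p) = p**2 + p = p + p**2)
o(I) = 3 (o(I) = 5 - 2 = 3)
(y(3)*(-22))*o(L(1, 1)) = ((3*(1 + 3))*(-22))*3 = ((3*4)*(-22))*3 = (12*(-22))*3 = -264*3 = -792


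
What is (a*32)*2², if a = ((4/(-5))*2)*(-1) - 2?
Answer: -256/5 ≈ -51.200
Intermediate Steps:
a = -⅖ (a = ((4*(-⅕))*2)*(-1) - 2 = -⅘*2*(-1) - 2 = -8/5*(-1) - 2 = 8/5 - 2 = -⅖ ≈ -0.40000)
(a*32)*2² = -⅖*32*2² = -64/5*4 = -256/5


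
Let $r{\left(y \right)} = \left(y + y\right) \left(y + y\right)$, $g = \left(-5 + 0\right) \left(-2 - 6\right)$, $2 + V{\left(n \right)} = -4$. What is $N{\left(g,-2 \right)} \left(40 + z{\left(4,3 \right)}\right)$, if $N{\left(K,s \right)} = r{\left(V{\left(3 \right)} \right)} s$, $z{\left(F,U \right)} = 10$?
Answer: $-14400$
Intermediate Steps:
$V{\left(n \right)} = -6$ ($V{\left(n \right)} = -2 - 4 = -6$)
$g = 40$ ($g = \left(-5\right) \left(-8\right) = 40$)
$r{\left(y \right)} = 4 y^{2}$ ($r{\left(y \right)} = 2 y 2 y = 4 y^{2}$)
$N{\left(K,s \right)} = 144 s$ ($N{\left(K,s \right)} = 4 \left(-6\right)^{2} s = 4 \cdot 36 s = 144 s$)
$N{\left(g,-2 \right)} \left(40 + z{\left(4,3 \right)}\right) = 144 \left(-2\right) \left(40 + 10\right) = \left(-288\right) 50 = -14400$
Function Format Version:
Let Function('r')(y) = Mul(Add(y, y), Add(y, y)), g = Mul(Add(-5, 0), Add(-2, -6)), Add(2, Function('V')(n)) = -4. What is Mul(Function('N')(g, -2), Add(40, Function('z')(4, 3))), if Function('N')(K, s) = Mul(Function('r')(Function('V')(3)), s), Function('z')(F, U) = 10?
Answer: -14400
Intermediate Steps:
Function('V')(n) = -6 (Function('V')(n) = Add(-2, -4) = -6)
g = 40 (g = Mul(-5, -8) = 40)
Function('r')(y) = Mul(4, Pow(y, 2)) (Function('r')(y) = Mul(Mul(2, y), Mul(2, y)) = Mul(4, Pow(y, 2)))
Function('N')(K, s) = Mul(144, s) (Function('N')(K, s) = Mul(Mul(4, Pow(-6, 2)), s) = Mul(Mul(4, 36), s) = Mul(144, s))
Mul(Function('N')(g, -2), Add(40, Function('z')(4, 3))) = Mul(Mul(144, -2), Add(40, 10)) = Mul(-288, 50) = -14400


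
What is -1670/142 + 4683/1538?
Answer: -951737/109198 ≈ -8.7157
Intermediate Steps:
-1670/142 + 4683/1538 = -1670*1/142 + 4683*(1/1538) = -835/71 + 4683/1538 = -951737/109198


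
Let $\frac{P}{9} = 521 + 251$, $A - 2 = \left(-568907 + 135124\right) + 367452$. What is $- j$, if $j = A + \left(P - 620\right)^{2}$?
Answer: $-39977255$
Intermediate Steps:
$A = -66329$ ($A = 2 + \left(\left(-568907 + 135124\right) + 367452\right) = 2 + \left(-433783 + 367452\right) = 2 - 66331 = -66329$)
$P = 6948$ ($P = 9 \left(521 + 251\right) = 9 \cdot 772 = 6948$)
$j = 39977255$ ($j = -66329 + \left(6948 - 620\right)^{2} = -66329 + 6328^{2} = -66329 + 40043584 = 39977255$)
$- j = \left(-1\right) 39977255 = -39977255$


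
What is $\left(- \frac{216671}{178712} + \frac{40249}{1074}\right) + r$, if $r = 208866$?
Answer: $\frac{20048004275221}{95968344} \approx 2.089 \cdot 10^{5}$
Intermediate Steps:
$\left(- \frac{216671}{178712} + \frac{40249}{1074}\right) + r = \left(- \frac{216671}{178712} + \frac{40249}{1074}\right) + 208866 = \frac{3480137317}{95968344} + 208866 = \frac{20048004275221}{95968344}$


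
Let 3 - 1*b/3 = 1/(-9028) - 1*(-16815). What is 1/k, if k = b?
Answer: -9028/455336205 ≈ -1.9827e-5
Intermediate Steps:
b = -455336205/9028 (b = 9 - 3*(1/(-9028) - 1*(-16815)) = 9 - 3*(-1/9028 + 16815) = 9 - 3*151805819/9028 = 9 - 455417457/9028 = -455336205/9028 ≈ -50436.)
k = -455336205/9028 ≈ -50436.
1/k = 1/(-455336205/9028) = -9028/455336205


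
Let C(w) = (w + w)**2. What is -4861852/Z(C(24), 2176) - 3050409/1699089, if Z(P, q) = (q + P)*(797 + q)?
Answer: -582014746907/269407551840 ≈ -2.1604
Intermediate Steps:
C(w) = 4*w**2 (C(w) = (2*w)**2 = 4*w**2)
Z(P, q) = (797 + q)*(P + q) (Z(P, q) = (P + q)*(797 + q) = (797 + q)*(P + q))
-4861852/Z(C(24), 2176) - 3050409/1699089 = -4861852/(2176**2 + 797*(4*24**2) + 797*2176 + (4*24**2)*2176) - 3050409/1699089 = -4861852/(4734976 + 797*(4*576) + 1734272 + (4*576)*2176) - 3050409*1/1699089 = -4861852/(4734976 + 797*2304 + 1734272 + 2304*2176) - 1016803/566363 = -4861852/(4734976 + 1836288 + 1734272 + 5013504) - 1016803/566363 = -4861852/13319040 - 1016803/566363 = -4861852*1/13319040 - 1016803/566363 = -1215463/3329760 - 1016803/566363 = -582014746907/269407551840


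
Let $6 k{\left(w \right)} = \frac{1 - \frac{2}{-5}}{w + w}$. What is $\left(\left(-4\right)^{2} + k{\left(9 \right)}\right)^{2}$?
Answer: $\frac{74770609}{291600} \approx 256.42$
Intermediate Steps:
$k{\left(w \right)} = \frac{7}{60 w}$ ($k{\left(w \right)} = \frac{\left(1 - \frac{2}{-5}\right) \frac{1}{w + w}}{6} = \frac{\left(1 - - \frac{2}{5}\right) \frac{1}{2 w}}{6} = \frac{\left(1 + \frac{2}{5}\right) \frac{1}{2 w}}{6} = \frac{\frac{7}{5} \frac{1}{2 w}}{6} = \frac{\frac{7}{10} \frac{1}{w}}{6} = \frac{7}{60 w}$)
$\left(\left(-4\right)^{2} + k{\left(9 \right)}\right)^{2} = \left(\left(-4\right)^{2} + \frac{7}{60 \cdot 9}\right)^{2} = \left(16 + \frac{7}{60} \cdot \frac{1}{9}\right)^{2} = \left(16 + \frac{7}{540}\right)^{2} = \left(\frac{8647}{540}\right)^{2} = \frac{74770609}{291600}$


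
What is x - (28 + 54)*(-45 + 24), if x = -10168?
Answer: -8446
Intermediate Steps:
x - (28 + 54)*(-45 + 24) = -10168 - (28 + 54)*(-45 + 24) = -10168 - 82*(-21) = -10168 - 1*(-1722) = -10168 + 1722 = -8446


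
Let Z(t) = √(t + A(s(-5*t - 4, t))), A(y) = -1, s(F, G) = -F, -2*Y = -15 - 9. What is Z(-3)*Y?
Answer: 24*I ≈ 24.0*I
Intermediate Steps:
Y = 12 (Y = -(-15 - 9)/2 = -½*(-24) = 12)
Z(t) = √(-1 + t) (Z(t) = √(t - 1) = √(-1 + t))
Z(-3)*Y = √(-1 - 3)*12 = √(-4)*12 = (2*I)*12 = 24*I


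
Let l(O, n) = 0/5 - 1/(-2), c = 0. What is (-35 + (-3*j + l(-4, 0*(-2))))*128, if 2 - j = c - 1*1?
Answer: -5568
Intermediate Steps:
j = 3 (j = 2 - (0 - 1*1) = 2 - (0 - 1) = 2 - 1*(-1) = 2 + 1 = 3)
l(O, n) = ½ (l(O, n) = 0*(⅕) - 1*(-½) = 0 + ½ = ½)
(-35 + (-3*j + l(-4, 0*(-2))))*128 = (-35 + (-3*3 + ½))*128 = (-35 + (-9 + ½))*128 = (-35 - 17/2)*128 = -87/2*128 = -5568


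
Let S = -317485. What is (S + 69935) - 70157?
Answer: -317707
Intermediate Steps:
(S + 69935) - 70157 = (-317485 + 69935) - 70157 = -247550 - 70157 = -317707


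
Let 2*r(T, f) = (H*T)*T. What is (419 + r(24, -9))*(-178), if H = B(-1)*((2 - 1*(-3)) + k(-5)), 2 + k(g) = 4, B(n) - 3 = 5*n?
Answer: 643114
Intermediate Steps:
B(n) = 3 + 5*n
k(g) = 2 (k(g) = -2 + 4 = 2)
H = -14 (H = (3 + 5*(-1))*((2 - 1*(-3)) + 2) = (3 - 5)*((2 + 3) + 2) = -2*(5 + 2) = -2*7 = -14)
r(T, f) = -7*T² (r(T, f) = ((-14*T)*T)/2 = (-14*T²)/2 = -7*T²)
(419 + r(24, -9))*(-178) = (419 - 7*24²)*(-178) = (419 - 7*576)*(-178) = (419 - 4032)*(-178) = -3613*(-178) = 643114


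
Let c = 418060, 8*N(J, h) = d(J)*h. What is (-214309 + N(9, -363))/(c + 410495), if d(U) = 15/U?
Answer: -18847/72840 ≈ -0.25875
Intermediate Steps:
N(J, h) = 15*h/(8*J) (N(J, h) = ((15/J)*h)/8 = (15*h/J)/8 = 15*h/(8*J))
(-214309 + N(9, -363))/(c + 410495) = (-214309 + (15/8)*(-363)/9)/(418060 + 410495) = (-214309 + (15/8)*(-363)*(⅑))/828555 = (-214309 - 605/8)*(1/828555) = -1715077/8*1/828555 = -18847/72840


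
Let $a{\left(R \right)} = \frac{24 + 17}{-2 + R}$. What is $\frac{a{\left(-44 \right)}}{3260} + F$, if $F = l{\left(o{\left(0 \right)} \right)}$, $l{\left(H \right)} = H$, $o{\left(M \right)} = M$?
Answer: $- \frac{41}{149960} \approx -0.00027341$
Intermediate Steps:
$a{\left(R \right)} = \frac{41}{-2 + R}$
$F = 0$
$\frac{a{\left(-44 \right)}}{3260} + F = \frac{41 \frac{1}{-2 - 44}}{3260} + 0 = \frac{41}{-46} \cdot \frac{1}{3260} + 0 = 41 \left(- \frac{1}{46}\right) \frac{1}{3260} + 0 = \left(- \frac{41}{46}\right) \frac{1}{3260} + 0 = - \frac{41}{149960} + 0 = - \frac{41}{149960}$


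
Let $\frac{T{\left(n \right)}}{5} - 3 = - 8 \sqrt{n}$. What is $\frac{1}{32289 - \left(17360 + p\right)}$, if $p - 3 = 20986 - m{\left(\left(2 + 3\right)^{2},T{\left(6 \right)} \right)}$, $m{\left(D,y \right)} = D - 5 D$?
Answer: $- \frac{1}{6160} \approx -0.00016234$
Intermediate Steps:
$T{\left(n \right)} = 15 - 40 \sqrt{n}$ ($T{\left(n \right)} = 15 + 5 \left(- 8 \sqrt{n}\right) = 15 - 40 \sqrt{n}$)
$m{\left(D,y \right)} = - 4 D$
$p = 21089$ ($p = 3 + \left(20986 - - 4 \left(2 + 3\right)^{2}\right) = 3 + \left(20986 - - 4 \cdot 5^{2}\right) = 3 + \left(20986 - \left(-4\right) 25\right) = 3 + \left(20986 - -100\right) = 3 + \left(20986 + 100\right) = 3 + 21086 = 21089$)
$\frac{1}{32289 - \left(17360 + p\right)} = \frac{1}{32289 - 38449} = \frac{1}{-6160} = - \frac{1}{6160}$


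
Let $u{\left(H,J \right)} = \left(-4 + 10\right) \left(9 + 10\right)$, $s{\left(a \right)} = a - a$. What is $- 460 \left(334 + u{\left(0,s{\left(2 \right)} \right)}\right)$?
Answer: $-206080$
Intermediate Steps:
$s{\left(a \right)} = 0$
$u{\left(H,J \right)} = 114$ ($u{\left(H,J \right)} = 6 \cdot 19 = 114$)
$- 460 \left(334 + u{\left(0,s{\left(2 \right)} \right)}\right) = - 460 \left(334 + 114\right) = \left(-460\right) 448 = -206080$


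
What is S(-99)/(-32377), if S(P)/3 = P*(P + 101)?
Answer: 594/32377 ≈ 0.018346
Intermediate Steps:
S(P) = 3*P*(101 + P) (S(P) = 3*(P*(P + 101)) = 3*(P*(101 + P)) = 3*P*(101 + P))
S(-99)/(-32377) = (3*(-99)*(101 - 99))/(-32377) = (3*(-99)*2)*(-1/32377) = -594*(-1/32377) = 594/32377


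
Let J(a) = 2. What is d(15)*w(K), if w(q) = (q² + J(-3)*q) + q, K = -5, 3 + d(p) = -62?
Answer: -650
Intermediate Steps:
d(p) = -65 (d(p) = -3 - 62 = -65)
w(q) = q² + 3*q (w(q) = (q² + 2*q) + q = q² + 3*q)
d(15)*w(K) = -(-325)*(3 - 5) = -(-325)*(-2) = -65*10 = -650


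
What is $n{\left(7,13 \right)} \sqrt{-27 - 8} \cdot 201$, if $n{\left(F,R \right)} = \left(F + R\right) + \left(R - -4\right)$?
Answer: $7437 i \sqrt{35} \approx 43998.0 i$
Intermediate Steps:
$n{\left(F,R \right)} = 4 + F + 2 R$ ($n{\left(F,R \right)} = \left(F + R\right) + \left(R + 4\right) = \left(F + R\right) + \left(4 + R\right) = 4 + F + 2 R$)
$n{\left(7,13 \right)} \sqrt{-27 - 8} \cdot 201 = \left(4 + 7 + 2 \cdot 13\right) \sqrt{-27 - 8} \cdot 201 = \left(4 + 7 + 26\right) \sqrt{-35} \cdot 201 = 37 i \sqrt{35} \cdot 201 = 7437 i \sqrt{35}$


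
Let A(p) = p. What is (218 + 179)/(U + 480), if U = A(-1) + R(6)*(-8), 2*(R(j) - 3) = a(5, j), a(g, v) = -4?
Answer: 397/471 ≈ 0.84289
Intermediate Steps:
R(j) = 1 (R(j) = 3 + (½)*(-4) = 3 - 2 = 1)
U = -9 (U = -1 + 1*(-8) = -1 - 8 = -9)
(218 + 179)/(U + 480) = (218 + 179)/(-9 + 480) = 397/471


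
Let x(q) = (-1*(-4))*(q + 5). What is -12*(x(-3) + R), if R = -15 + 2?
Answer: 60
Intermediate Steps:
x(q) = 20 + 4*q (x(q) = 4*(5 + q) = 20 + 4*q)
R = -13
-12*(x(-3) + R) = -12*((20 + 4*(-3)) - 13) = -12*((20 - 12) - 13) = -12*(8 - 13) = -12*(-5) = 60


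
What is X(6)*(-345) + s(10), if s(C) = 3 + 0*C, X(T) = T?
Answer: -2067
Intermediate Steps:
s(C) = 3 (s(C) = 3 + 0 = 3)
X(6)*(-345) + s(10) = 6*(-345) + 3 = -2070 + 3 = -2067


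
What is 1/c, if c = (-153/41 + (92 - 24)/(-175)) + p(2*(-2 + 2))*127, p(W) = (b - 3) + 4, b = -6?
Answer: -7175/4585688 ≈ -0.0015646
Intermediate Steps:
p(W) = -5 (p(W) = (-6 - 3) + 4 = -9 + 4 = -5)
c = -4585688/7175 (c = (-153/41 + (92 - 24)/(-175)) - 5*127 = (-153*1/41 + 68*(-1/175)) - 635 = (-153/41 - 68/175) - 635 = -29563/7175 - 635 = -4585688/7175 ≈ -639.12)
1/c = 1/(-4585688/7175) = -7175/4585688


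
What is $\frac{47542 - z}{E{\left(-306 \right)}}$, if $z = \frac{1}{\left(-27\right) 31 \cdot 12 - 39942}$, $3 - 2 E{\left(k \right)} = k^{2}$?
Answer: $- \frac{2376434413}{2340169569} \approx -1.0155$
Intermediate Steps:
$E{\left(k \right)} = \frac{3}{2} - \frac{k^{2}}{2}$
$z = - \frac{1}{49986}$ ($z = \frac{1}{\left(-837\right) 12 - 39942} = \frac{1}{-10044 - 39942} = \frac{1}{-49986} = - \frac{1}{49986} \approx -2.0006 \cdot 10^{-5}$)
$\frac{47542 - z}{E{\left(-306 \right)}} = \frac{47542 - - \frac{1}{49986}}{\frac{3}{2} - \frac{\left(-306\right)^{2}}{2}} = \frac{47542 + \frac{1}{49986}}{\frac{3}{2} - 46818} = \frac{2376434413}{49986 \left(\frac{3}{2} - 46818\right)} = \frac{2376434413}{49986 \left(- \frac{93633}{2}\right)} = \frac{2376434413}{49986} \left(- \frac{2}{93633}\right) = - \frac{2376434413}{2340169569}$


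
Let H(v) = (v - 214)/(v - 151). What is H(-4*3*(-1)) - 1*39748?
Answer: -5524770/139 ≈ -39747.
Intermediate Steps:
H(v) = (-214 + v)/(-151 + v)
H(-4*3*(-1)) - 1*39748 = (-214 - 4*3*(-1))/(-151 - 4*3*(-1)) - 1*39748 = (-214 - 12*(-1))/(-151 - 12*(-1)) - 39748 = (-214 + 12)/(-151 + 12) - 39748 = -202/(-139) - 39748 = -1/139*(-202) - 39748 = 202/139 - 39748 = -5524770/139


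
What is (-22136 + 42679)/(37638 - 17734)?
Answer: 20543/19904 ≈ 1.0321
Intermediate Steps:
(-22136 + 42679)/(37638 - 17734) = 20543/19904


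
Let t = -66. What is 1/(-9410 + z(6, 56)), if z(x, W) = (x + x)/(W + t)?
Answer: -5/47056 ≈ -0.00010626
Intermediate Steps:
z(x, W) = 2*x/(-66 + W) (z(x, W) = (x + x)/(W - 66) = (2*x)/(-66 + W) = 2*x/(-66 + W))
1/(-9410 + z(6, 56)) = 1/(-9410 + 2*6/(-66 + 56)) = 1/(-9410 + 2*6/(-10)) = 1/(-9410 + 2*6*(-⅒)) = 1/(-9410 - 6/5) = 1/(-47056/5) = -5/47056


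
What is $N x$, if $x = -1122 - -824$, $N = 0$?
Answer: $0$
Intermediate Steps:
$x = -298$ ($x = -1122 + 824 = -298$)
$N x = 0 \left(-298\right) = 0$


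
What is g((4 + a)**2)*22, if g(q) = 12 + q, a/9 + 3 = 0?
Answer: 11902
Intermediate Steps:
a = -27 (a = -27 + 9*0 = -27 + 0 = -27)
g((4 + a)**2)*22 = (12 + (4 - 27)**2)*22 = (12 + (-23)**2)*22 = (12 + 529)*22 = 541*22 = 11902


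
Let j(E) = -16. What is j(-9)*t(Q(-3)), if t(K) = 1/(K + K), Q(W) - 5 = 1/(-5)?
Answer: -5/3 ≈ -1.6667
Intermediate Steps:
Q(W) = 24/5 (Q(W) = 5 + 1/(-5) = 5 - 1/5 = 24/5)
t(K) = 1/(2*K)
j(-9)*t(Q(-3)) = -8/24/5 = -8*5/24 = -16*5/48 = -5/3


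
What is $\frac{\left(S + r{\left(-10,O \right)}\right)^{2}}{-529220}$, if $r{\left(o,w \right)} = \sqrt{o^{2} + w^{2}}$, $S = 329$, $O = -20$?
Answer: $- \frac{108741}{529220} - \frac{7 \sqrt{5}}{563} \approx -0.23328$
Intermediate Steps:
$\frac{\left(S + r{\left(-10,O \right)}\right)^{2}}{-529220} = \frac{\left(329 + \sqrt{\left(-10\right)^{2} + \left(-20\right)^{2}}\right)^{2}}{-529220} = \left(329 + \sqrt{100 + 400}\right)^{2} \left(- \frac{1}{529220}\right) = \left(329 + \sqrt{500}\right)^{2} \left(- \frac{1}{529220}\right) = \left(329 + 10 \sqrt{5}\right)^{2} \left(- \frac{1}{529220}\right) = - \frac{\left(329 + 10 \sqrt{5}\right)^{2}}{529220}$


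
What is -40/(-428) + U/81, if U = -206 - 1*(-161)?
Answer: -445/963 ≈ -0.46210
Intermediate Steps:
U = -45 (U = -206 + 161 = -45)
-40/(-428) + U/81 = -40/(-428) - 45/81 = -40*(-1/428) - 45*1/81 = 10/107 - 5/9 = -445/963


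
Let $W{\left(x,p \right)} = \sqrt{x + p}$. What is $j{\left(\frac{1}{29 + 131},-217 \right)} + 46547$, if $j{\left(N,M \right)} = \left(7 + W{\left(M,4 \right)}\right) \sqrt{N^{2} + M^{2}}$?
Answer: $46547 + \frac{\sqrt{1205478401} \left(7 + i \sqrt{213}\right)}{160} \approx 48066.0 + 3167.0 i$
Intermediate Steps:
$W{\left(x,p \right)} = \sqrt{p + x}$
$j{\left(N,M \right)} = \sqrt{M^{2} + N^{2}} \left(7 + \sqrt{4 + M}\right)$ ($j{\left(N,M \right)} = \left(7 + \sqrt{4 + M}\right) \sqrt{N^{2} + M^{2}} = \left(7 + \sqrt{4 + M}\right) \sqrt{M^{2} + N^{2}} = \sqrt{M^{2} + N^{2}} \left(7 + \sqrt{4 + M}\right)$)
$j{\left(\frac{1}{29 + 131},-217 \right)} + 46547 = \sqrt{\left(-217\right)^{2} + \left(\frac{1}{29 + 131}\right)^{2}} \left(7 + \sqrt{4 - 217}\right) + 46547 = \sqrt{47089 + \left(\frac{1}{160}\right)^{2}} \left(7 + \sqrt{-213}\right) + 46547 = \sqrt{47089 + \left(\frac{1}{160}\right)^{2}} \left(7 + i \sqrt{213}\right) + 46547 = \sqrt{47089 + \frac{1}{25600}} \left(7 + i \sqrt{213}\right) + 46547 = \sqrt{\frac{1205478401}{25600}} \left(7 + i \sqrt{213}\right) + 46547 = \frac{\sqrt{1205478401}}{160} \left(7 + i \sqrt{213}\right) + 46547 = \frac{\sqrt{1205478401} \left(7 + i \sqrt{213}\right)}{160} + 46547 = 46547 + \frac{\sqrt{1205478401} \left(7 + i \sqrt{213}\right)}{160}$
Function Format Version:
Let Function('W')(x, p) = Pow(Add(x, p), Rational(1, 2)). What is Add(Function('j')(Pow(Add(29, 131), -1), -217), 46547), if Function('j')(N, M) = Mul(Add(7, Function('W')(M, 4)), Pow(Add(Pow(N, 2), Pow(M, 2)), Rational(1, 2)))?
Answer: Add(46547, Mul(Rational(1, 160), Pow(1205478401, Rational(1, 2)), Add(7, Mul(I, Pow(213, Rational(1, 2)))))) ≈ Add(48066., Mul(3167.0, I))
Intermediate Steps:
Function('W')(x, p) = Pow(Add(p, x), Rational(1, 2))
Function('j')(N, M) = Mul(Pow(Add(Pow(M, 2), Pow(N, 2)), Rational(1, 2)), Add(7, Pow(Add(4, M), Rational(1, 2)))) (Function('j')(N, M) = Mul(Add(7, Pow(Add(4, M), Rational(1, 2))), Pow(Add(Pow(N, 2), Pow(M, 2)), Rational(1, 2))) = Mul(Add(7, Pow(Add(4, M), Rational(1, 2))), Pow(Add(Pow(M, 2), Pow(N, 2)), Rational(1, 2))) = Mul(Pow(Add(Pow(M, 2), Pow(N, 2)), Rational(1, 2)), Add(7, Pow(Add(4, M), Rational(1, 2)))))
Add(Function('j')(Pow(Add(29, 131), -1), -217), 46547) = Add(Mul(Pow(Add(Pow(-217, 2), Pow(Pow(Add(29, 131), -1), 2)), Rational(1, 2)), Add(7, Pow(Add(4, -217), Rational(1, 2)))), 46547) = Add(Mul(Pow(Add(47089, Pow(Pow(160, -1), 2)), Rational(1, 2)), Add(7, Pow(-213, Rational(1, 2)))), 46547) = Add(Mul(Pow(Add(47089, Pow(Rational(1, 160), 2)), Rational(1, 2)), Add(7, Mul(I, Pow(213, Rational(1, 2))))), 46547) = Add(Mul(Pow(Add(47089, Rational(1, 25600)), Rational(1, 2)), Add(7, Mul(I, Pow(213, Rational(1, 2))))), 46547) = Add(Mul(Pow(Rational(1205478401, 25600), Rational(1, 2)), Add(7, Mul(I, Pow(213, Rational(1, 2))))), 46547) = Add(Mul(Mul(Rational(1, 160), Pow(1205478401, Rational(1, 2))), Add(7, Mul(I, Pow(213, Rational(1, 2))))), 46547) = Add(Mul(Rational(1, 160), Pow(1205478401, Rational(1, 2)), Add(7, Mul(I, Pow(213, Rational(1, 2))))), 46547) = Add(46547, Mul(Rational(1, 160), Pow(1205478401, Rational(1, 2)), Add(7, Mul(I, Pow(213, Rational(1, 2))))))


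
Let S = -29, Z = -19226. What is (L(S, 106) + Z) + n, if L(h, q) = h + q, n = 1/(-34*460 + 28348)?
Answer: -243345491/12708 ≈ -19149.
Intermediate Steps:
n = 1/12708 (n = 1/(-15640 + 28348) = 1/12708 ≈ 7.8691e-5)
(L(S, 106) + Z) + n = ((-29 + 106) - 19226) + 1/12708 = (77 - 19226) + 1/12708 = -19149 + 1/12708 = -243345491/12708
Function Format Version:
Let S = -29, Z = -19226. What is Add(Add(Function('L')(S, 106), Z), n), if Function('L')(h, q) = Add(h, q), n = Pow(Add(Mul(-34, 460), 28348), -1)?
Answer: Rational(-243345491, 12708) ≈ -19149.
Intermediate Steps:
n = Rational(1, 12708) (n = Pow(Add(-15640, 28348), -1) = Pow(12708, -1) = Rational(1, 12708) ≈ 7.8691e-5)
Add(Add(Function('L')(S, 106), Z), n) = Add(Add(Add(-29, 106), -19226), Rational(1, 12708)) = Add(Add(77, -19226), Rational(1, 12708)) = Add(-19149, Rational(1, 12708)) = Rational(-243345491, 12708)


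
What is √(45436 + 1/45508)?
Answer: √23524239840353/22754 ≈ 213.16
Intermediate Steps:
√(45436 + 1/45508) = √(2067701489/45508) = √23524239840353/22754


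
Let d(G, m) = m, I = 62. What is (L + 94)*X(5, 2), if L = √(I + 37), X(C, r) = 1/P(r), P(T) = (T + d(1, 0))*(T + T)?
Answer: 47/4 + 3*√11/8 ≈ 12.994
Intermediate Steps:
P(T) = 2*T² (P(T) = (T + 0)*(T + T) = T*(2*T) = 2*T²)
X(C, r) = 1/(2*r²)
L = 3*√11 (L = √(62 + 37) = √99 = 3*√11 ≈ 9.9499)
(L + 94)*X(5, 2) = (3*√11 + 94)*((½)/2²) = (94 + 3*√11)*((½)*(¼)) = (94 + 3*√11)*(⅛) = 47/4 + 3*√11/8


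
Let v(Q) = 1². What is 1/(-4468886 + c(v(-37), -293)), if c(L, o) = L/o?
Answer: -293/1309383599 ≈ -2.2377e-7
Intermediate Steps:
v(Q) = 1
1/(-4468886 + c(v(-37), -293)) = 1/(-4468886 + 1/(-293)) = 1/(-4468886 + 1*(-1/293)) = 1/(-4468886 - 1/293) = 1/(-1309383599/293) = -293/1309383599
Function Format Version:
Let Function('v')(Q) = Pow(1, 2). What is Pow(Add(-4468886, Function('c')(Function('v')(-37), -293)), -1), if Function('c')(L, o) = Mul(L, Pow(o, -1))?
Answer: Rational(-293, 1309383599) ≈ -2.2377e-7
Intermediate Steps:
Function('v')(Q) = 1
Pow(Add(-4468886, Function('c')(Function('v')(-37), -293)), -1) = Pow(Add(-4468886, Mul(1, Pow(-293, -1))), -1) = Pow(Add(-4468886, Mul(1, Rational(-1, 293))), -1) = Pow(Add(-4468886, Rational(-1, 293)), -1) = Pow(Rational(-1309383599, 293), -1) = Rational(-293, 1309383599)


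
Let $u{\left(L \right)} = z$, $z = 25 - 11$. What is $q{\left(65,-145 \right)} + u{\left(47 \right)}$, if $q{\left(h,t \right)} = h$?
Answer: $79$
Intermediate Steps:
$z = 14$ ($z = 25 - 11 = 14$)
$u{\left(L \right)} = 14$
$q{\left(65,-145 \right)} + u{\left(47 \right)} = 65 + 14 = 79$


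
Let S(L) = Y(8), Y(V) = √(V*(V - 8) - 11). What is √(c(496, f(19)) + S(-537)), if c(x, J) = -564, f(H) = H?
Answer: √(-564 + I*√11) ≈ 0.06983 + 23.749*I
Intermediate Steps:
Y(V) = √(-11 + V*(-8 + V)) (Y(V) = √(V*(-8 + V) - 11) = √(-11 + V*(-8 + V)))
S(L) = I*√11 (S(L) = √(-11 + 8² - 8*8) = √(-11 + 64 - 64) = √(-11) = I*√11)
√(c(496, f(19)) + S(-537)) = √(-564 + I*√11)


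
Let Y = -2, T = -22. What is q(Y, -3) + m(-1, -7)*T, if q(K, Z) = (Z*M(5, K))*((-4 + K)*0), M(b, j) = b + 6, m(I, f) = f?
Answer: 154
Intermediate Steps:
M(b, j) = 6 + b
q(K, Z) = 0 (q(K, Z) = (Z*(6 + 5))*((-4 + K)*0) = (Z*11)*0 = (11*Z)*0 = 0)
q(Y, -3) + m(-1, -7)*T = 0 - 7*(-22) = 0 + 154 = 154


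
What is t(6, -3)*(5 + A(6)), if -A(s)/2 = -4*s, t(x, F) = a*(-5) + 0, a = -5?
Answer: 1325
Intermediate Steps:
t(x, F) = 25 (t(x, F) = -5*(-5) + 0 = 25 + 0 = 25)
A(s) = 8*s (A(s) = -(-8)*s = 8*s)
t(6, -3)*(5 + A(6)) = 25*(5 + 8*6) = 25*(5 + 48) = 25*53 = 1325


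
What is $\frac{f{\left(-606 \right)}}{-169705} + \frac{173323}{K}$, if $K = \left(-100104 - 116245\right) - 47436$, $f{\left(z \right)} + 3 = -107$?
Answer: $- \frac{5876952673}{8953126685} \approx -0.65641$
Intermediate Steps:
$f{\left(z \right)} = -110$ ($f{\left(z \right)} = -3 - 107 = -110$)
$K = -263785$ ($K = -216349 - 47436 = -263785$)
$\frac{f{\left(-606 \right)}}{-169705} + \frac{173323}{K} = - \frac{110}{-169705} + \frac{173323}{-263785} = \left(-110\right) \left(- \frac{1}{169705}\right) + 173323 \left(- \frac{1}{263785}\right) = \frac{22}{33941} - \frac{173323}{263785} = - \frac{5876952673}{8953126685}$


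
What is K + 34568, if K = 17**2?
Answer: 34857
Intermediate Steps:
K = 289
K + 34568 = 289 + 34568 = 34857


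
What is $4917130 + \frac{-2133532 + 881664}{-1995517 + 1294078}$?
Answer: $\frac{3449068001938}{701439} \approx 4.9171 \cdot 10^{6}$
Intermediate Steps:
$4917130 + \frac{-2133532 + 881664}{-1995517 + 1294078} = 4917130 - \frac{1251868}{-701439} = 4917130 - - \frac{1251868}{701439} = 4917130 + \frac{1251868}{701439} = \frac{3449068001938}{701439}$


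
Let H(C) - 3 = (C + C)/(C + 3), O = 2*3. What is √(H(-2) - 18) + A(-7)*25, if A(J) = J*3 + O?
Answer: -375 + I*√19 ≈ -375.0 + 4.3589*I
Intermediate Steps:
O = 6
H(C) = 3 + 2*C/(3 + C) (H(C) = 3 + (C + C)/(C + 3) = 3 + (2*C)/(3 + C) = 3 + 2*C/(3 + C))
A(J) = 6 + 3*J (A(J) = J*3 + 6 = 3*J + 6 = 6 + 3*J)
√(H(-2) - 18) + A(-7)*25 = √((9 + 5*(-2))/(3 - 2) - 18) + (6 + 3*(-7))*25 = √((9 - 10)/1 - 18) + (6 - 21)*25 = √(1*(-1) - 18) - 15*25 = √(-1 - 18) - 375 = √(-19) - 375 = I*√19 - 375 = -375 + I*√19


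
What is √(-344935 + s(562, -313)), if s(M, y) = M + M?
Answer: I*√343811 ≈ 586.35*I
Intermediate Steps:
s(M, y) = 2*M
√(-344935 + s(562, -313)) = √(-344935 + 2*562) = √(-344935 + 1124) = √(-343811) = I*√343811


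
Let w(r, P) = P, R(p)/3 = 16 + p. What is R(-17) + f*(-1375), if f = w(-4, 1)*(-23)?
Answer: 31622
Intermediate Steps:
R(p) = 48 + 3*p (R(p) = 3*(16 + p) = 48 + 3*p)
f = -23 (f = 1*(-23) = -23)
R(-17) + f*(-1375) = (48 + 3*(-17)) - 23*(-1375) = (48 - 51) + 31625 = -3 + 31625 = 31622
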